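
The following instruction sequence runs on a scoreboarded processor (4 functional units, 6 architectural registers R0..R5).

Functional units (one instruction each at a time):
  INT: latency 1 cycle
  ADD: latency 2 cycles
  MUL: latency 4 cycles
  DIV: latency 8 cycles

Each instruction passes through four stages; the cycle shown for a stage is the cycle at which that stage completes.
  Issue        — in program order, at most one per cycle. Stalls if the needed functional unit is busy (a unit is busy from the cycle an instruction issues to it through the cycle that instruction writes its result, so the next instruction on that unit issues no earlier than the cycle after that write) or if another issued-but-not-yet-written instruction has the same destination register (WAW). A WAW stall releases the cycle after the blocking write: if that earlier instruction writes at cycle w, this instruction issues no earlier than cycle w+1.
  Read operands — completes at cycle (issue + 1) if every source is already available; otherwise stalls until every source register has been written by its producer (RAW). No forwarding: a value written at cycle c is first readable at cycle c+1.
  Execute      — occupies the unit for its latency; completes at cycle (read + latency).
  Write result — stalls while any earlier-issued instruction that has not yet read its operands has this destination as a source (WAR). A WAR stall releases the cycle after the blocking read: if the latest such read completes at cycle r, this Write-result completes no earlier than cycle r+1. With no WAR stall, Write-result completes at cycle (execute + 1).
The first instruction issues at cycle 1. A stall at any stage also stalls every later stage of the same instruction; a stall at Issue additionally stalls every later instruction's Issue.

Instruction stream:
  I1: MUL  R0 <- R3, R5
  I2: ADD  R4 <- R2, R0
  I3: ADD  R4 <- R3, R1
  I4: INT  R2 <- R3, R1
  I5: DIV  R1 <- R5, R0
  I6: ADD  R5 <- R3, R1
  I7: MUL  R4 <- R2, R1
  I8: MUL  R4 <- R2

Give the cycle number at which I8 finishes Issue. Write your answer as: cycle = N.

[1] I1 issues→MUL
[2] I1 reads · I2 issues→ADD
[6] I1 exec-done
[7] I1 writes R0
[8] I2 reads
[10] I2 exec-done
[11] I2 writes R4
[12] I3 issues→ADD
[13] I3 reads · I4 issues→INT
[14] I4 reads · I5 issues→DIV
[15] I3 exec-done · I4 exec-done · I5 reads
[16] I3 writes R4 · I4 writes R2
[17] I6 issues→ADD
[18] I7 issues→MUL
[23] I5 exec-done
[24] I5 writes R1
[25] I6 reads · I7 reads
[27] I6 exec-done
[28] I6 writes R5
[29] I7 exec-done
[30] I7 writes R4
[31] I8 issues→MUL
[32] I8 reads
[36] I8 exec-done
[37] I8 writes R4

cycle = 31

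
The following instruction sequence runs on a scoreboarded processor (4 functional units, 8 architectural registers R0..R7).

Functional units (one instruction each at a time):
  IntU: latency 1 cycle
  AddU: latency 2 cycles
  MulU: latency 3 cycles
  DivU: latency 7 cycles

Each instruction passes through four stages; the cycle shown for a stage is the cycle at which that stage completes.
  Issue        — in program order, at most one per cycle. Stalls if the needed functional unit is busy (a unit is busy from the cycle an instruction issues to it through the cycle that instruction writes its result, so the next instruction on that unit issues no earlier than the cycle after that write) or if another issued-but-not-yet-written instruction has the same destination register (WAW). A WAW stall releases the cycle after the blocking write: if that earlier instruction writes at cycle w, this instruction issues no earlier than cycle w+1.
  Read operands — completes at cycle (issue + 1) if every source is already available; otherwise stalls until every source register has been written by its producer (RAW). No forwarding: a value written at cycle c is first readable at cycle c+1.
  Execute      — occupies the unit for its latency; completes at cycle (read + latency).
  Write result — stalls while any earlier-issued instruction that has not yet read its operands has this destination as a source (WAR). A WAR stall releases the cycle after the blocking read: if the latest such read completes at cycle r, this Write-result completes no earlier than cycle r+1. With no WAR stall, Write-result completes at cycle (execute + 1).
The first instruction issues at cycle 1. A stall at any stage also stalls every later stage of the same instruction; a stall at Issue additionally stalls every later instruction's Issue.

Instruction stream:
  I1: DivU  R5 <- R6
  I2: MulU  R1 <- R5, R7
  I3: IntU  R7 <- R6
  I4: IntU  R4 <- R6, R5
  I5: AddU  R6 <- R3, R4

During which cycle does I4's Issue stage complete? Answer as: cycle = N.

I1: IS=1 RO=2 EX=9 WR=10
I2: IS=2 RO=11 EX=14 WR=15  [RAW R5: wait I1 write@10]
I3: IS=3 RO=4 EX=5 WR=12  [WAR R7: wait I2 read@11]
I4: IS=13 RO=14 EX=15 WR=16  [struct: IntU busy until I3 writes@12]
I5: IS=14 RO=17 EX=19 WR=20  [RAW R4: wait I4 write@16]

cycle = 13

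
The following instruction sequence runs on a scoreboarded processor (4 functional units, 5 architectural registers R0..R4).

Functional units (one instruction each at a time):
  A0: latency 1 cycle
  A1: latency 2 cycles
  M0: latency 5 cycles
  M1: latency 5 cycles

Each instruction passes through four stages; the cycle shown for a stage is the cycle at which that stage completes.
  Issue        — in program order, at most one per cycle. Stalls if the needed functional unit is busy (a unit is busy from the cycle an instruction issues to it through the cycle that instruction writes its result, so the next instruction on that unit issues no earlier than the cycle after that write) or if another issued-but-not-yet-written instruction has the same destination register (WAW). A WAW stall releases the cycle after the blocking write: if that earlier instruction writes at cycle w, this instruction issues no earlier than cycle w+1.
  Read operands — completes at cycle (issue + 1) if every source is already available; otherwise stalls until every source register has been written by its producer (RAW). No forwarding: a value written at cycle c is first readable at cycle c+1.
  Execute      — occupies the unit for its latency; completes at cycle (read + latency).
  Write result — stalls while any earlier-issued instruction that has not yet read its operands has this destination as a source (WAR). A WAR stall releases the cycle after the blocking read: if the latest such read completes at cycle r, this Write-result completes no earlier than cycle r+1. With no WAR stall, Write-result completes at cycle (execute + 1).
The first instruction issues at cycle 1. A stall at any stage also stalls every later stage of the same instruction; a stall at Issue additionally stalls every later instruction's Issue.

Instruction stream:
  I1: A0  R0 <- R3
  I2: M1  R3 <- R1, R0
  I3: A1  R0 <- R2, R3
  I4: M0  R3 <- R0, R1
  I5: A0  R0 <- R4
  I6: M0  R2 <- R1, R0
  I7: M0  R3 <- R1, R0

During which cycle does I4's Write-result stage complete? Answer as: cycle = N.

cycle = 22

[1] I1→A0
[2] I1 RO, I2→M1
[3] I1 EX
[4] I1 WR R0
[5] I2 RO, I3→A1
[10] I2 EX
[11] I2 WR R3
[12] I3 RO, I4→M0
[14] I3 EX
[15] I3 WR R0
[16] I4 RO, I5→A0
[17] I5 RO
[18] I5 EX
[19] I5 WR R0
[21] I4 EX
[22] I4 WR R3
[23] I6→M0
[24] I6 RO
[29] I6 EX
[30] I6 WR R2
[31] I7→M0
[32] I7 RO
[37] I7 EX
[38] I7 WR R3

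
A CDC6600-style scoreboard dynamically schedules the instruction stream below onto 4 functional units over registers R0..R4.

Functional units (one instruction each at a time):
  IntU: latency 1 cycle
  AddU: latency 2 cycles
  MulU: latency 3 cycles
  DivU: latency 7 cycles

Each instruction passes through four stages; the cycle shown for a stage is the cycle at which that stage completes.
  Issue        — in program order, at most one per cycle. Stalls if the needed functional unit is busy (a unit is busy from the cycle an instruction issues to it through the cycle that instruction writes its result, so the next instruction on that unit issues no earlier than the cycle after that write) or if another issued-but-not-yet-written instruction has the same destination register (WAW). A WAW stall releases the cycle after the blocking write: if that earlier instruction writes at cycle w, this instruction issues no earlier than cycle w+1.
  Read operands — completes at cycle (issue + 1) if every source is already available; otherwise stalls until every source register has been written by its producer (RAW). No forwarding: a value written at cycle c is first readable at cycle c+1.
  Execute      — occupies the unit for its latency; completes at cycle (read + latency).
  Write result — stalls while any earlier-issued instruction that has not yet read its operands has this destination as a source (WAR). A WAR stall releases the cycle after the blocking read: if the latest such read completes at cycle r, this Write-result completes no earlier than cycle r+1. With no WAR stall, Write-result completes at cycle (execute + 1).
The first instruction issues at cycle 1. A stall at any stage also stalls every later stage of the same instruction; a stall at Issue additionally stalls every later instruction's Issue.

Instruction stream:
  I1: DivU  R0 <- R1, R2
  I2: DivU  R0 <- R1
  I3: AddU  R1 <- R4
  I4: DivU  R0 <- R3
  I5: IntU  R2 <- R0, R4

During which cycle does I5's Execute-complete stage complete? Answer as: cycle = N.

cycle = 32

[I1] 1/2/9/10
[I2] 11/12/19/20  (struct: DivU busy until I1 writes@10)
[I3] 12/13/15/16
[I4] 21/22/29/30  (struct: DivU busy until I2 writes@20)
[I5] 22/31/32/33  (RAW R0: wait I4 write@30)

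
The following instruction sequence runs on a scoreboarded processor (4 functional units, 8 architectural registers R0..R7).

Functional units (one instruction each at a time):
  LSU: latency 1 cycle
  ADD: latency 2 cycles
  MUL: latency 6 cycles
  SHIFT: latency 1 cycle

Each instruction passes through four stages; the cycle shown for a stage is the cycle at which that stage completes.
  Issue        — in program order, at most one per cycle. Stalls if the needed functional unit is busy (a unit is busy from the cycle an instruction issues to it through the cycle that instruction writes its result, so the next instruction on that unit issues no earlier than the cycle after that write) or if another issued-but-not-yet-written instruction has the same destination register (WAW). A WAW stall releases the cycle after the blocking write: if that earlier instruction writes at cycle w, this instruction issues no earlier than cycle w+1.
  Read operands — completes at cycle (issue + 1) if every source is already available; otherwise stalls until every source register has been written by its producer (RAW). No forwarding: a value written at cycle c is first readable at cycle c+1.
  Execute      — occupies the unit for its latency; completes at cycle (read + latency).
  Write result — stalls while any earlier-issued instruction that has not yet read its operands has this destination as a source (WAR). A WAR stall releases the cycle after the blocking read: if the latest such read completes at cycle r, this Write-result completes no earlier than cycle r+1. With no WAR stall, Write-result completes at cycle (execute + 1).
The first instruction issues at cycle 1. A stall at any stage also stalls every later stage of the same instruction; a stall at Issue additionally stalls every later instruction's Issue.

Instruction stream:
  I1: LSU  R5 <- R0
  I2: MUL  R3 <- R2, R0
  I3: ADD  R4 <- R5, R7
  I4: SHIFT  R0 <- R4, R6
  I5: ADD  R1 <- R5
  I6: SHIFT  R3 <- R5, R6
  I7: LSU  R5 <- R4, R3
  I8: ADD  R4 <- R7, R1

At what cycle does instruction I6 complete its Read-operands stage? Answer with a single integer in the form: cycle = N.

1) issue 1, read 2, done 3, write 4
2) issue 2, read 3, done 9, write 10
3) issue 3, read 5, done 7, write 8  <RAW R5: wait I1 write@4>
4) issue 4, read 9, done 10, write 11  <RAW R4: wait I3 write@8>
5) issue 9, read 10, done 12, write 13  <struct: ADD busy until I3 writes@8>
6) issue 12, read 13, done 14, write 15  <struct: SHIFT busy until I4 writes@11>
7) issue 13, read 16, done 17, write 18  <RAW R3: wait I6 write@15>
8) issue 14, read 15, done 17, write 18

cycle = 13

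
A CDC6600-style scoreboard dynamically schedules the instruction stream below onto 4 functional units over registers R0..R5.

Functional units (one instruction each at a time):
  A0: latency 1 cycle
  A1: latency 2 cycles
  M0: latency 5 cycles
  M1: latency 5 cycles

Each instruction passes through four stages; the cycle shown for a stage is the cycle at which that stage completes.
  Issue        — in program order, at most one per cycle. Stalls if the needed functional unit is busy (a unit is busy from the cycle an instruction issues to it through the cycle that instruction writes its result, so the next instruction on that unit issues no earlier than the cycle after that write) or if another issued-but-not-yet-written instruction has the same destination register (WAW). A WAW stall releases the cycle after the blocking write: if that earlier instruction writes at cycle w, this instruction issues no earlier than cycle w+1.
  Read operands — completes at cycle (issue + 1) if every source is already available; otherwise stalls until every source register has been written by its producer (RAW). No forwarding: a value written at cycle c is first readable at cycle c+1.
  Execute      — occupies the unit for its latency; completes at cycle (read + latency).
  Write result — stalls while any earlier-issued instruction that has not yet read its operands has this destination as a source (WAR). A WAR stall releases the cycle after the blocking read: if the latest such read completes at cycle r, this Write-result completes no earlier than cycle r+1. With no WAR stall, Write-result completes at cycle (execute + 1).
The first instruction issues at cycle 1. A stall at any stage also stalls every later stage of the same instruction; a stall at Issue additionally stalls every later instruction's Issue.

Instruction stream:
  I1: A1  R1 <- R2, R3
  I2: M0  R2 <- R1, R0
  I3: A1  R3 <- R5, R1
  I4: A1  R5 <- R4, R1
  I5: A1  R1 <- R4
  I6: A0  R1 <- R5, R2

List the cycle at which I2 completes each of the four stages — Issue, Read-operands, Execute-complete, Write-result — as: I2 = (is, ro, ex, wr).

I1 -> (1, 2, 4, 5)
I2 -> (2, 6, 11, 12)  // RAW R1: wait I1 write@5
I3 -> (6, 7, 9, 10)  // struct: A1 busy until I1 writes@5
I4 -> (11, 12, 14, 15)  // struct: A1 busy until I3 writes@10
I5 -> (16, 17, 19, 20)  // struct: A1 busy until I4 writes@15
I6 -> (21, 22, 23, 24)  // WAW R1: wait I5 write@20

I2 = (2, 6, 11, 12)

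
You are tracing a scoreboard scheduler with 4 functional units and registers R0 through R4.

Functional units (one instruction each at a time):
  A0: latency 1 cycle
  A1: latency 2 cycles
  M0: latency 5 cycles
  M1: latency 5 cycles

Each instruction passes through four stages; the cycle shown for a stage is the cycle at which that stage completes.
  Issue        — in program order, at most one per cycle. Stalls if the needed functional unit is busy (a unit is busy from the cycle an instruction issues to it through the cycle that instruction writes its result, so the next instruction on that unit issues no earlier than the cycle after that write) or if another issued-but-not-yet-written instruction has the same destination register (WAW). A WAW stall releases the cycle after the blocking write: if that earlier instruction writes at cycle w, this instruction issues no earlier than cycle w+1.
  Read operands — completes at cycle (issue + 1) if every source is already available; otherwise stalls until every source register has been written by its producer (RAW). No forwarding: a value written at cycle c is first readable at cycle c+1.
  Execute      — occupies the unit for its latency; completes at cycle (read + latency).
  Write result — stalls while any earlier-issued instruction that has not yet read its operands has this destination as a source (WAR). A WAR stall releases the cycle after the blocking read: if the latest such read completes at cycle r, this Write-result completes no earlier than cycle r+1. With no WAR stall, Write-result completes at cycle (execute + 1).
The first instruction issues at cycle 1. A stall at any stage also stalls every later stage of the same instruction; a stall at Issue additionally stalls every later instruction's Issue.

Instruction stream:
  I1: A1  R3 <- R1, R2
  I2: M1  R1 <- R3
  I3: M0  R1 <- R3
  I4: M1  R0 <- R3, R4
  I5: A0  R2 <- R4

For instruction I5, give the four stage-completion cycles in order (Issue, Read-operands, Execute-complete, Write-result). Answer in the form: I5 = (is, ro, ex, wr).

[1] I1 issues→A1
[2] I1 reads | I2 issues→M1
[4] I1 exec-done
[5] I1 writes R3
[6] I2 reads
[11] I2 exec-done
[12] I2 writes R1
[13] I3 issues→M0
[14] I3 reads | I4 issues→M1
[15] I4 reads | I5 issues→A0
[16] I5 reads
[17] I5 exec-done
[18] I5 writes R2
[19] I3 exec-done
[20] I3 writes R1 | I4 exec-done
[21] I4 writes R0

I5 = (15, 16, 17, 18)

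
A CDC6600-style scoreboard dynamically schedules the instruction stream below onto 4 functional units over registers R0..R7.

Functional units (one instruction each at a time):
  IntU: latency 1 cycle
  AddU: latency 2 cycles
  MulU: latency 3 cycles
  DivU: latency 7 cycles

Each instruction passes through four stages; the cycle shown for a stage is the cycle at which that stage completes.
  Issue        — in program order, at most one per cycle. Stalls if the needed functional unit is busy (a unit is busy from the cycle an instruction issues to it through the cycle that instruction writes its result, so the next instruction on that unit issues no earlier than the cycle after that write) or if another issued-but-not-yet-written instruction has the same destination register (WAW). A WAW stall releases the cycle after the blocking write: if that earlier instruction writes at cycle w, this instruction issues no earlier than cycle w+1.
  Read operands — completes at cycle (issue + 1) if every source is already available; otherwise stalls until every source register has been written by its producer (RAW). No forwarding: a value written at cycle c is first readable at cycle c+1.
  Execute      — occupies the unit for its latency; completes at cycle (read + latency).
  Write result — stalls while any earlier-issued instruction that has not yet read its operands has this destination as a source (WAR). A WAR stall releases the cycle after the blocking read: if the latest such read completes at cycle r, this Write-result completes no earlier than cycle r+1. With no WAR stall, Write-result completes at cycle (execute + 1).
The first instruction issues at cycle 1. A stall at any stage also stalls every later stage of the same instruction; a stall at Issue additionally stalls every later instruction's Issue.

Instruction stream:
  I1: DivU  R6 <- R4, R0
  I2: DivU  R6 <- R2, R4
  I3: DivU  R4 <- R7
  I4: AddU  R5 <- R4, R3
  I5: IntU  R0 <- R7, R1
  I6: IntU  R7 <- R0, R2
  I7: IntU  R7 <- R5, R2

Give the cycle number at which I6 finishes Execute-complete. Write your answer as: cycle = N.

I1 -> (1, 2, 9, 10)
I2 -> (11, 12, 19, 20)  // struct: DivU busy until I1 writes@10
I3 -> (21, 22, 29, 30)  // struct: DivU busy until I2 writes@20
I4 -> (22, 31, 33, 34)  // RAW R4: wait I3 write@30
I5 -> (23, 24, 25, 26)
I6 -> (27, 28, 29, 30)  // struct: IntU busy until I5 writes@26
I7 -> (31, 35, 36, 37)  // struct: IntU busy until I6 writes@30, RAW R5: wait I4 write@34

cycle = 29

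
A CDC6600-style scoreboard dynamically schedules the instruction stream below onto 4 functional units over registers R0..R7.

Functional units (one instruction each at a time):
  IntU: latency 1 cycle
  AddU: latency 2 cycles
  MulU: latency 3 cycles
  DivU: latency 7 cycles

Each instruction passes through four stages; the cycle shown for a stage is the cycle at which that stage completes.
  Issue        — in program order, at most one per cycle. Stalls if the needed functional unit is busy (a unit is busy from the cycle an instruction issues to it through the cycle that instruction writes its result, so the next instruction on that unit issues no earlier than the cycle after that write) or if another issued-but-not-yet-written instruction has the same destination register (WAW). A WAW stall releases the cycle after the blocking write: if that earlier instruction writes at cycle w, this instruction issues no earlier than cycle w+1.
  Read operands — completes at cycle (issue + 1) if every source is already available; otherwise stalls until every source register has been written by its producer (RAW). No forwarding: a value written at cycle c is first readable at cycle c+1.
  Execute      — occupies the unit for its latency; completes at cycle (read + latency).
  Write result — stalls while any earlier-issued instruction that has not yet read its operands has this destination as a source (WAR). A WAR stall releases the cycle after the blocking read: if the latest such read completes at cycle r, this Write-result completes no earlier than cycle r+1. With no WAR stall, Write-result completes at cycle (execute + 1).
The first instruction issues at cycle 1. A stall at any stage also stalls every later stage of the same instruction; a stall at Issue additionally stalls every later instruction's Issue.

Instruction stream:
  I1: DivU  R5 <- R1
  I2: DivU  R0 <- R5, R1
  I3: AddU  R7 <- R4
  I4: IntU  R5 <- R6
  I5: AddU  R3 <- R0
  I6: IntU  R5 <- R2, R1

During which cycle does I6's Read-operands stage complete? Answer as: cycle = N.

cycle = 19

I1  is:1  ro:2  ex:9  wr:10
I2  is:11  ro:12  ex:19  wr:20  — struct: DivU busy until I1 writes@10
I3  is:12  ro:13  ex:15  wr:16
I4  is:13  ro:14  ex:15  wr:16
I5  is:17  ro:21  ex:23  wr:24  — struct: AddU busy until I3 writes@16, RAW R0: wait I2 write@20
I6  is:18  ro:19  ex:20  wr:21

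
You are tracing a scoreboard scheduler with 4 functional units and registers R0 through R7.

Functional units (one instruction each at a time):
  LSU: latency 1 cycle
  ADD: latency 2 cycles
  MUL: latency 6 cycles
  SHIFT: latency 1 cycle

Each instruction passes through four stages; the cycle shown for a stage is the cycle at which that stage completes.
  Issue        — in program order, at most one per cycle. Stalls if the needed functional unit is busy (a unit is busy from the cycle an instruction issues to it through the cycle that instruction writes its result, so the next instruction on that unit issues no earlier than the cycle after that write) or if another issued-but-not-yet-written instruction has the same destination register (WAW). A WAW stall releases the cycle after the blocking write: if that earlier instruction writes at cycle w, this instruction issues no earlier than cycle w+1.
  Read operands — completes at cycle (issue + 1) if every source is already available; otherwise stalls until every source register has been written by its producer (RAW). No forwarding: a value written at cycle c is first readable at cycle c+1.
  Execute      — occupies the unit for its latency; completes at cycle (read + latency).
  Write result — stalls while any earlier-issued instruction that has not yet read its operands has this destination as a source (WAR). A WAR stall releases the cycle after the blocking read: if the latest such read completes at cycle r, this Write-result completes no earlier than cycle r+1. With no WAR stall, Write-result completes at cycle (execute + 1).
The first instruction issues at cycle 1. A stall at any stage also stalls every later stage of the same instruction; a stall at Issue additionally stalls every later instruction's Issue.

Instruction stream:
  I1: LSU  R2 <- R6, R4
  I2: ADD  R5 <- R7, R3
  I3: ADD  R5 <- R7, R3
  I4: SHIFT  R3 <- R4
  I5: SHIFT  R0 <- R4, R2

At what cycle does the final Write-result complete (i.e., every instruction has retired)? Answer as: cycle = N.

[1] I1→LSU
[2] I1 RO; I2→ADD
[3] I1 EX; I2 RO
[4] I1 WR R2
[5] I2 EX
[6] I2 WR R5
[7] I3→ADD
[8] I3 RO; I4→SHIFT
[9] I4 RO
[10] I3 EX; I4 EX
[11] I3 WR R5; I4 WR R3
[12] I5→SHIFT
[13] I5 RO
[14] I5 EX
[15] I5 WR R0

cycle = 15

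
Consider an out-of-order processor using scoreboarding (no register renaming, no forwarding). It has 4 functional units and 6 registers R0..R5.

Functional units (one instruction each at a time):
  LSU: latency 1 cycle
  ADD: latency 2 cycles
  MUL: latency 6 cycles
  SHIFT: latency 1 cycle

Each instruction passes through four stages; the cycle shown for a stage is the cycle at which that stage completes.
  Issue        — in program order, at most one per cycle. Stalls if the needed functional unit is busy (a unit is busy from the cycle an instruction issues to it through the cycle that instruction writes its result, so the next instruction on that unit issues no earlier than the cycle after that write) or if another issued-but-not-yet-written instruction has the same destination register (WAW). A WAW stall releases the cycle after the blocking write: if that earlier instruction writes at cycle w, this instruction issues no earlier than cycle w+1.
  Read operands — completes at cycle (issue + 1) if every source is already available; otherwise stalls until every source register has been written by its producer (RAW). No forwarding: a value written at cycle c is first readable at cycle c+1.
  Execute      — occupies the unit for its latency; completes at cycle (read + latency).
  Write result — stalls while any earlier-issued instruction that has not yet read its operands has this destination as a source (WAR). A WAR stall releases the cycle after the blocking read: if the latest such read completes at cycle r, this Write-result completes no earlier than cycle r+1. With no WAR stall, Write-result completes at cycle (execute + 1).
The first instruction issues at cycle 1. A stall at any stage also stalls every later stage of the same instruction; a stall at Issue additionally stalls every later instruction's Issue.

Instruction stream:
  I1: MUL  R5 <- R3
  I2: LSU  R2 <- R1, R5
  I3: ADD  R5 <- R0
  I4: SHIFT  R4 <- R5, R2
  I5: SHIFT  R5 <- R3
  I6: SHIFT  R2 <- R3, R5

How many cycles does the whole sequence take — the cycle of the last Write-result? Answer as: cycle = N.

[1] I1 dispatched to MUL
[2] I1 operands ready; I2 dispatched to LSU
[8] I1 complete
[9] R5←I1
[10] I2 operands ready; I3 dispatched to ADD
[11] I2 complete; I3 operands ready; I4 dispatched to SHIFT
[12] R2←I2
[13] I3 complete
[14] R5←I3
[15] I4 operands ready
[16] I4 complete
[17] R4←I4
[18] I5 dispatched to SHIFT
[19] I5 operands ready
[20] I5 complete
[21] R5←I5
[22] I6 dispatched to SHIFT
[23] I6 operands ready
[24] I6 complete
[25] R2←I6

cycle = 25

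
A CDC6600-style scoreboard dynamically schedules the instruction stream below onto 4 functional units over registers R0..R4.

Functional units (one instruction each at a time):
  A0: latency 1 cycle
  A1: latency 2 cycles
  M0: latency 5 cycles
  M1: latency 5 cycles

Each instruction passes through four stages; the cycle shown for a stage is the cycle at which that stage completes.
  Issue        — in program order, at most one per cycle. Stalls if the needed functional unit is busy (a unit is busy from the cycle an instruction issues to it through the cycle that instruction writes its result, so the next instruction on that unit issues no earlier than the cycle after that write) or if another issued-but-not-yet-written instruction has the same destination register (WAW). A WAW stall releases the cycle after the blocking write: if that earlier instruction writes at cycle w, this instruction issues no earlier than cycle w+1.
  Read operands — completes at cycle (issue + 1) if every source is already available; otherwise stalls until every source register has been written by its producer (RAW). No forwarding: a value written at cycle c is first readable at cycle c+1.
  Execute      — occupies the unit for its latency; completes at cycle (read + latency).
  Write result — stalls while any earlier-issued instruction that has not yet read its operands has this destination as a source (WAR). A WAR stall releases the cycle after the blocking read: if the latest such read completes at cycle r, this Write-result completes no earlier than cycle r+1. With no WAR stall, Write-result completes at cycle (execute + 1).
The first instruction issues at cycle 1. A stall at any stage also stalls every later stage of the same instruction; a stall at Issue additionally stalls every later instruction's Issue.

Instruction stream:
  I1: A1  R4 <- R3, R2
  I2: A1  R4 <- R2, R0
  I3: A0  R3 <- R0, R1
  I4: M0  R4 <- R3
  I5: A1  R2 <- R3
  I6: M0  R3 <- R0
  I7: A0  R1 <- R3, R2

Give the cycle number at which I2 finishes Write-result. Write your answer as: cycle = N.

c1: I1 dispatched to A1
c2: I1 operands ready
c4: I1 complete
c5: R4←I1
c6: I2 dispatched to A1
c7: I2 operands ready · I3 dispatched to A0
c8: I3 operands ready
c9: I2 complete · I3 complete
c10: R4←I2 · R3←I3
c11: I4 dispatched to M0
c12: I4 operands ready · I5 dispatched to A1
c13: I5 operands ready
c15: I5 complete
c16: R2←I5
c17: I4 complete
c18: R4←I4
c19: I6 dispatched to M0
c20: I6 operands ready · I7 dispatched to A0
c25: I6 complete
c26: R3←I6
c27: I7 operands ready
c28: I7 complete
c29: R1←I7

cycle = 10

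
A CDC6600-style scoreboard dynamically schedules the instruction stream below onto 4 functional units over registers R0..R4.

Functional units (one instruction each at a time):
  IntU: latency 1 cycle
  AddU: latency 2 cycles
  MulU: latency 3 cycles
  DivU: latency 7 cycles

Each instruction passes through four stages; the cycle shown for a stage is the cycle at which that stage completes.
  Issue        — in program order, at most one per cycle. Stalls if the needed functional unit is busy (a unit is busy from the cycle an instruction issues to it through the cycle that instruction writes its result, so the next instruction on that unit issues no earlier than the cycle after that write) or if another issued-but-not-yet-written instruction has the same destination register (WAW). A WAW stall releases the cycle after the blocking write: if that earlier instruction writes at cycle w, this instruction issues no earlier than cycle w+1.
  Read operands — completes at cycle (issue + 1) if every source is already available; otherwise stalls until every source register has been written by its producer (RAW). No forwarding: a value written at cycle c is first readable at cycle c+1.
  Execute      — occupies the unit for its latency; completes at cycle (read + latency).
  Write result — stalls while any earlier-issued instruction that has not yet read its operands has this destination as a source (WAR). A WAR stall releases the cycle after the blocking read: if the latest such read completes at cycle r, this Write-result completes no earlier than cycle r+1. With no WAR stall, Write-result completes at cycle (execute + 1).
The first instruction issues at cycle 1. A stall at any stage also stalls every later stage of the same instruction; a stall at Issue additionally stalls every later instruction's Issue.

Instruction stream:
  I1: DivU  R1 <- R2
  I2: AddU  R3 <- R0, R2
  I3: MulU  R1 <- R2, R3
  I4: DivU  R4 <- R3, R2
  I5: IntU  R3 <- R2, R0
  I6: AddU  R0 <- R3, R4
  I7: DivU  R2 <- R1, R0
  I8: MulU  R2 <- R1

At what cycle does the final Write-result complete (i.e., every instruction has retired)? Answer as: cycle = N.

I1: IS=1 RO=2 EX=9 WR=10
I2: IS=2 RO=3 EX=5 WR=6
I3: IS=11 RO=12 EX=15 WR=16  [WAW R1: wait I1 write@10]
I4: IS=12 RO=13 EX=20 WR=21
I5: IS=13 RO=14 EX=15 WR=16
I6: IS=14 RO=22 EX=24 WR=25  [RAW R4: wait I4 write@21]
I7: IS=22 RO=26 EX=33 WR=34  [struct: DivU busy until I4 writes@21; RAW R0: wait I6 write@25]
I8: IS=35 RO=36 EX=39 WR=40  [WAW R2: wait I7 write@34]

cycle = 40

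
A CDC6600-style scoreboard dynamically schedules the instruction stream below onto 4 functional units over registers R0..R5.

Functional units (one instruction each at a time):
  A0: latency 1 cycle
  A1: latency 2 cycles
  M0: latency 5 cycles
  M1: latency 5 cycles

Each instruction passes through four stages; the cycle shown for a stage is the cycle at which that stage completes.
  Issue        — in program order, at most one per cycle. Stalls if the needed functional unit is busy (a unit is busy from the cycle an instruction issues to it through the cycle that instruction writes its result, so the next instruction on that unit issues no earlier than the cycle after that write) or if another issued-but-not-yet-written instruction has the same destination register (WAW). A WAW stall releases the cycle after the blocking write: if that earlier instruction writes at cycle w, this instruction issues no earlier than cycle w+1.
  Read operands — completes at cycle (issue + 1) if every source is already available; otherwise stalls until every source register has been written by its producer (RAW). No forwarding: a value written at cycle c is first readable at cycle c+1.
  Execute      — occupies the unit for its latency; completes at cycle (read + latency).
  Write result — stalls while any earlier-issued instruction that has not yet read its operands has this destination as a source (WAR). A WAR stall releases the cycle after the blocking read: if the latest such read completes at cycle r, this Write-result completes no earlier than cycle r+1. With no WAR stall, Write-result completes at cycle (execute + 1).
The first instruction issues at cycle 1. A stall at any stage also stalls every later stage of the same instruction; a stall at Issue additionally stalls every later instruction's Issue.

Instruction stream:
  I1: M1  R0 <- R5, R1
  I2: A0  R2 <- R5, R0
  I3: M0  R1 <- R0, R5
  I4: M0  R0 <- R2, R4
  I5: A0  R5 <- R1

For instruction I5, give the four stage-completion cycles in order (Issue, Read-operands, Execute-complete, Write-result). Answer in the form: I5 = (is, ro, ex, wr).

I1: IS=1 RO=2 EX=7 WR=8
I2: IS=2 RO=9 EX=10 WR=11  [RAW R0: wait I1 write@8]
I3: IS=3 RO=9 EX=14 WR=15  [RAW R0: wait I1 write@8]
I4: IS=16 RO=17 EX=22 WR=23  [struct: M0 busy until I3 writes@15]
I5: IS=17 RO=18 EX=19 WR=20

I5 = (17, 18, 19, 20)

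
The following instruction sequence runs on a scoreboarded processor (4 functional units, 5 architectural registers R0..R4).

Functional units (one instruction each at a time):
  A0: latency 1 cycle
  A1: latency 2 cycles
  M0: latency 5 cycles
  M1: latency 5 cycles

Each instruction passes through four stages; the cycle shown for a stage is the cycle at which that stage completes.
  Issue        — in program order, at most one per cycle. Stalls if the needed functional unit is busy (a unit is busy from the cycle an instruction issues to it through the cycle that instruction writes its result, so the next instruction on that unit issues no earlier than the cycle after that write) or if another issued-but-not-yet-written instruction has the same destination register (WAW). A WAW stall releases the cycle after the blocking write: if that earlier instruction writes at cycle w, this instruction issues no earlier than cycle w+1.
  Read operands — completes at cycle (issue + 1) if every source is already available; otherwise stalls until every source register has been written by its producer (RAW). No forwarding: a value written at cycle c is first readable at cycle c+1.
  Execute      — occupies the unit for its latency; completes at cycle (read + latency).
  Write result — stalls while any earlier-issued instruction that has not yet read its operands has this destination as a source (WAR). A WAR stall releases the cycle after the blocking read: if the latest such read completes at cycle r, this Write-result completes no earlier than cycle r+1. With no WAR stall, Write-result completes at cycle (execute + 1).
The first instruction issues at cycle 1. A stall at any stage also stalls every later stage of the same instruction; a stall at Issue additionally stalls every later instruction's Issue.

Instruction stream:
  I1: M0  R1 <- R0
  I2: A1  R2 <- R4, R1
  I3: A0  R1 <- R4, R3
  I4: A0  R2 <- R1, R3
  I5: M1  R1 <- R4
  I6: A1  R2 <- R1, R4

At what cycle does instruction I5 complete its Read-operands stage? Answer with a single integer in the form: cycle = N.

cycle = 15

  I1 | 1 | 2 | 7 | 8
  I2 | 2 | 9 | 11 | 12   RAW R1: wait I1 write@8
  I3 | 9 | 10 | 11 | 12   WAW R1: wait I1 write@8
  I4 | 13 | 14 | 15 | 16   struct: A0 busy until I3 writes@12
  I5 | 14 | 15 | 20 | 21
  I6 | 17 | 22 | 24 | 25   WAW R2: wait I4 write@16 · RAW R1: wait I5 write@21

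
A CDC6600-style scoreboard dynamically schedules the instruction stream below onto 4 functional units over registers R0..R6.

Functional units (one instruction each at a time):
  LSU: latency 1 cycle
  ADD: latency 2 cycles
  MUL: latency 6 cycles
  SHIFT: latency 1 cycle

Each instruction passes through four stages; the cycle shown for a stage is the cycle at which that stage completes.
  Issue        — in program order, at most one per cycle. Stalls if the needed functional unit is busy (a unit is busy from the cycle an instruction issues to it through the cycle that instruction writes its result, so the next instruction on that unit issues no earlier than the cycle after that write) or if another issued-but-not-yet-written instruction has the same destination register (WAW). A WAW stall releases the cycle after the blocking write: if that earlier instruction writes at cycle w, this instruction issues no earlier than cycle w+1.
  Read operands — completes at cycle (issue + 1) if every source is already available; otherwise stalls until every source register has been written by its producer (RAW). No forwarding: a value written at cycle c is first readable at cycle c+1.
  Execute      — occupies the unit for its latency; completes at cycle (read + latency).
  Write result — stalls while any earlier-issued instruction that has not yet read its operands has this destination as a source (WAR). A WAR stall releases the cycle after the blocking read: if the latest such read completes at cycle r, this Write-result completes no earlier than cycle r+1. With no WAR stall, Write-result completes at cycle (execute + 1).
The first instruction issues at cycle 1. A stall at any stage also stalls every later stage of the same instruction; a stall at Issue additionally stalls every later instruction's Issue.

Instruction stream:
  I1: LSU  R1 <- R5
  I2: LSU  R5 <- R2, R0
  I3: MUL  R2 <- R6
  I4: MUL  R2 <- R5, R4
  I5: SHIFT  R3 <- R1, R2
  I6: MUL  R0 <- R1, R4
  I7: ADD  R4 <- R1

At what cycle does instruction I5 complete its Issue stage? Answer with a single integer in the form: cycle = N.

cycle 1: I1 dispatched to LSU
cycle 2: I1 operands ready
cycle 3: I1 complete
cycle 4: R1←I1
cycle 5: I2 dispatched to LSU
cycle 6: I2 operands ready, I3 dispatched to MUL
cycle 7: I2 complete, I3 operands ready
cycle 8: R5←I2
cycle 13: I3 complete
cycle 14: R2←I3
cycle 15: I4 dispatched to MUL
cycle 16: I4 operands ready, I5 dispatched to SHIFT
cycle 22: I4 complete
cycle 23: R2←I4
cycle 24: I5 operands ready, I6 dispatched to MUL
cycle 25: I5 complete, I6 operands ready, I7 dispatched to ADD
cycle 26: R3←I5, I7 operands ready
cycle 28: I7 complete
cycle 29: R4←I7
cycle 31: I6 complete
cycle 32: R0←I6

cycle = 16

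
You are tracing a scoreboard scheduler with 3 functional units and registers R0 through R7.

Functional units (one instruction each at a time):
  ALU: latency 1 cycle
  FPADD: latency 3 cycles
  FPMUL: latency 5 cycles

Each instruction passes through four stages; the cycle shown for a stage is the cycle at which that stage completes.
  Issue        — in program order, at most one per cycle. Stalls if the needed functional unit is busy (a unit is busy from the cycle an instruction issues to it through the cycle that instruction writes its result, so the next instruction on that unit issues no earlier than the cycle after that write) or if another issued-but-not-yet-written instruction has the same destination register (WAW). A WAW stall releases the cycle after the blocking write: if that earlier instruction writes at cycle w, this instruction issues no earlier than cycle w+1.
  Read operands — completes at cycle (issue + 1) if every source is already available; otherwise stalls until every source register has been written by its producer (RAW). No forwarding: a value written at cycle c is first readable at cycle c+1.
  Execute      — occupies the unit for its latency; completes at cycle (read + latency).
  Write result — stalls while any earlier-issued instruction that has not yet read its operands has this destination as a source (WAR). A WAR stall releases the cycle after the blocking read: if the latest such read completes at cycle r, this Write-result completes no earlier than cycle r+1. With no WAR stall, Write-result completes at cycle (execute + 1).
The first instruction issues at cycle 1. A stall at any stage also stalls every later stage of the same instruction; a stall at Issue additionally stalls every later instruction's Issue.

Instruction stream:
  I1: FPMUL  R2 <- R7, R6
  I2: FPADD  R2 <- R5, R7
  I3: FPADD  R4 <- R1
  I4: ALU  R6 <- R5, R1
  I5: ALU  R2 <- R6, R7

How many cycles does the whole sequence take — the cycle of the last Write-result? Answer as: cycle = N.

cycle = 23

t=1  I1 issues→FPMUL
t=2  I1 reads
t=7  I1 exec-done
t=8  I1 writes R2
t=9  I2 issues→FPADD
t=10  I2 reads
t=13  I2 exec-done
t=14  I2 writes R2
t=15  I3 issues→FPADD
t=16  I3 reads | I4 issues→ALU
t=17  I4 reads
t=18  I4 exec-done
t=19  I3 exec-done | I4 writes R6
t=20  I3 writes R4 | I5 issues→ALU
t=21  I5 reads
t=22  I5 exec-done
t=23  I5 writes R2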